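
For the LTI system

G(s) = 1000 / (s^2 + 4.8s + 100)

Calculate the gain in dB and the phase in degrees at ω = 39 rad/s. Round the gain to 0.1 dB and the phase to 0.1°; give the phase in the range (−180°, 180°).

-3.1 dB, -172.5°

At s = jω = j39:
quadratic: (j39)² + 4.8·j39 + 100 = -1421 + j187.2 → |·| ≈ 1433.3, ∠ ≈ 172.50°
|G| = 1000 / 1433.3 ≈ 0.69769
Gain = 20 log₁₀(0.69769) ≈ -3.13 dB
∠G = 0.00° − 172.50° = -172.50°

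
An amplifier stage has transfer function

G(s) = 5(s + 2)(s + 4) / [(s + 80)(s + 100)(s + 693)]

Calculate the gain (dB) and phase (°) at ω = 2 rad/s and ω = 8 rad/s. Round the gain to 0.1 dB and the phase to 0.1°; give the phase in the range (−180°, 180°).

ω = 2: -98.9 dB, 68.8°; ω = 8: -83.6 dB, 128.5°

At s = jω = j2:
zero (s+2): 2 + j2 → |·| = √(2²+2²) = √8 ≈ 2.8284, ∠ = arctan(2/2) ≈ 45.00°
zero (s+4): 4 + j2 → |·| = √(4²+2²) = √20 ≈ 4.4721, ∠ = arctan(2/4) ≈ 26.57°
pole (s+80): 80 + j2 → |·| = √(80²+2²) = √6404 ≈ 80.025, ∠ = arctan(2/80) ≈ 1.43°
pole (s+100): 100 + j2 → |·| = √(100²+2²) = √10004 ≈ 100.02, ∠ = arctan(2/100) ≈ 1.15°
pole (s+693): 693 + j2 → |·| = √(693²+2²) = √480253 ≈ 693, ∠ = arctan(2/693) ≈ 0.17°
|G| = 5 · 12.649 / 5.5468e+06 ≈ 1.1402e-05
Gain = 20 log₁₀(1.1402e-05) ≈ -98.86 dB
∠G = 71.57° − 2.75° = 68.82°

At s = jω = j8:
zero (s+2): 2 + j8 → |·| = √(2²+8²) = √68 ≈ 8.2462, ∠ = arctan(8/2) ≈ 75.96°
zero (s+4): 4 + j8 → |·| = √(4²+8²) = √80 ≈ 8.9443, ∠ = arctan(8/4) ≈ 63.43°
pole (s+80): 80 + j8 → |·| = √(80²+8²) = √6464 ≈ 80.399, ∠ = arctan(8/80) ≈ 5.71°
pole (s+100): 100 + j8 → |·| = √(100²+8²) = √10064 ≈ 100.32, ∠ = arctan(8/100) ≈ 4.57°
pole (s+693): 693 + j8 → |·| = √(693²+8²) = √480313 ≈ 693.05, ∠ = arctan(8/693) ≈ 0.66°
|G| = 5 · 73.756 / 5.5899e+06 ≈ 6.5973e-05
Gain = 20 log₁₀(6.5973e-05) ≈ -83.61 dB
∠G = 139.39° − 10.94° = 128.45°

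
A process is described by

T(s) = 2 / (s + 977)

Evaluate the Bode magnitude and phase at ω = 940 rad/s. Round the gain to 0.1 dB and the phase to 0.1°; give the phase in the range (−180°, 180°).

-56.6 dB, -43.9°

Substitute s = j940:
Numerator: 2 = 2 + j0
Denominator: (j940) + 977 = 977 + j940
|N| = √(2² + 0²) ≈ 2, ∠N ≈ 0.00°
|D| = √(977² + 940²) ≈ 1355.8, ∠D ≈ 43.89°
|T| = 2 / 1355.8 ≈ 0.0014751
Gain = 20 log₁₀(0.0014751) ≈ -56.62 dB
∠T = 0.00° − 43.89° = -43.89°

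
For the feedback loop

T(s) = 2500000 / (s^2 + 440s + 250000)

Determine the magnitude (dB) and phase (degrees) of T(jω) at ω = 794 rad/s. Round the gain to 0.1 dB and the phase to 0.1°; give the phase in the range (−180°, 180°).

At s = jω = j794:
quadratic: (j794)² + 440·j794 + 250000 = -380436 + j349360 → |·| ≈ 5.1651e+05, ∠ ≈ 137.44°
|T| = 2500000 / 5.1651e+05 ≈ 4.8402
Gain = 20 log₁₀(4.8402) ≈ 13.70 dB
∠T = 0.00° − 137.44° = -137.44°

13.7 dB, -137.4°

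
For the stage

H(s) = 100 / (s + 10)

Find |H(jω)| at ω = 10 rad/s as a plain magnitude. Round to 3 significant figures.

7.07

At s = jω = j10:
pole (s+10): 10 + j10 → |·| = √(10²+10²) = √200 ≈ 14.142, ∠ = arctan(10/10) ≈ 45.00°
|H| = 100 / 14.142 ≈ 7.0711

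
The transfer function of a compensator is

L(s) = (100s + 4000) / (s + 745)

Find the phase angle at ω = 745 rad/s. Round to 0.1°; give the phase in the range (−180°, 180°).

Substitute s = j745:
Numerator: 100(j745) + 4000 = 4000 + j74500
Denominator: (j745) + 745 = 745 + j745
|N| = √(4000² + 74500²) ≈ 74607, ∠N ≈ 86.93°
|D| = √(745² + 745²) ≈ 1053.6, ∠D ≈ 45.00°
∠L = 86.93° − 45.00° = 41.93°

41.9°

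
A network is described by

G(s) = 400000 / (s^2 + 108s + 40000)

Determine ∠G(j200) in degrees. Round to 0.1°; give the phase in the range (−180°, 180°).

At s = jω = j200:
quadratic: (j200)² + 108·j200 + 40000 = 0 + j21600 → |·| ≈ 21600, ∠ ≈ 90.00°
∠G = 0.00° − 90.00° = -90.00°

-90.0°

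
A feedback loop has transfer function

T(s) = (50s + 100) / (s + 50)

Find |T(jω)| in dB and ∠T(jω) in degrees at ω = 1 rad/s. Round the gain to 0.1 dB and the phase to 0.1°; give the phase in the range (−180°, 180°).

7.0 dB, 25.4°

Substitute s = j1:
Numerator: 50(j1) + 100 = 100 + j50
Denominator: (j1) + 50 = 50 + j1
|N| = √(100² + 50²) ≈ 111.8, ∠N ≈ 26.57°
|D| = √(50² + 1²) ≈ 50.01, ∠D ≈ 1.15°
|T| = 111.8 / 50.01 ≈ 2.2356
Gain = 20 log₁₀(2.2356) ≈ 6.99 dB
∠T = 26.57° − 1.15° = 25.42°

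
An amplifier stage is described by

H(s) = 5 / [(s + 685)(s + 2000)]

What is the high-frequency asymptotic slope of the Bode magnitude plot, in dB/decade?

-40 dB/decade

Each pole contributes −20 dB/decade at high frequency; each zero contributes +20 dB/decade.
Net: 0 zero(s) − 2 pole(s) → -40 dB/decade.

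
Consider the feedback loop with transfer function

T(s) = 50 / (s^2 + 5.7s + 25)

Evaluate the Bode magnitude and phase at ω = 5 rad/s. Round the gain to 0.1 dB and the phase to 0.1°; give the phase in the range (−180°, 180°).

At s = jω = j5:
quadratic: (j5)² + 5.7·j5 + 25 = 0 + j28.5 → |·| ≈ 28.5, ∠ ≈ 90.00°
|T| = 50 / 28.5 ≈ 1.7544
Gain = 20 log₁₀(1.7544) ≈ 4.88 dB
∠T = 0.00° − 90.00° = -90.00°

4.9 dB, -90.0°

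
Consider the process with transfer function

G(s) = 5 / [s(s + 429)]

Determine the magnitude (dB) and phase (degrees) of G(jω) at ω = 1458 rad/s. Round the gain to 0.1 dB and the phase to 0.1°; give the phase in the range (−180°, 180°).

-112.9 dB, -163.6°

At s = jω = j1458:
pole (s+429): 429 + j1458 → |·| = √(429²+1458²) = √2309805 ≈ 1519.8, ∠ = arctan(1458/429) ≈ 73.60°
pole at origin: |s| = 1458, ∠ = 90.00° (in denominator)
|G| = 5 / 2.2159e+06 ≈ 2.2564e-06
Gain = 20 log₁₀(2.2564e-06) ≈ -112.93 dB
∠G = 0.00° − 163.60° = -163.60°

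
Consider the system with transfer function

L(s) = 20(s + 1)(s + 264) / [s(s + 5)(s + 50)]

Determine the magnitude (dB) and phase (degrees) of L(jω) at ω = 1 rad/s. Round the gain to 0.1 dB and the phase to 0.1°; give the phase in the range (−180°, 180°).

29.3 dB, -57.2°

At s = jω = j1:
zero (s+1): 1 + j1 → |·| = √(1²+1²) = √2 ≈ 1.4142, ∠ = arctan(1/1) ≈ 45.00°
zero (s+264): 264 + j1 → |·| = √(264²+1²) = √69697 ≈ 264, ∠ = arctan(1/264) ≈ 0.22°
pole (s+5): 5 + j1 → |·| = √(5²+1²) = √26 ≈ 5.099, ∠ = arctan(1/5) ≈ 11.31°
pole (s+50): 50 + j1 → |·| = √(50²+1²) = √2501 ≈ 50.01, ∠ = arctan(1/50) ≈ 1.15°
pole at origin: |s| = 1, ∠ = 90.00° (in denominator)
|L| = 20 · 373.35 / 255 ≈ 29.282
Gain = 20 log₁₀(29.282) ≈ 29.33 dB
∠L = 45.22° − 102.46° = -57.24°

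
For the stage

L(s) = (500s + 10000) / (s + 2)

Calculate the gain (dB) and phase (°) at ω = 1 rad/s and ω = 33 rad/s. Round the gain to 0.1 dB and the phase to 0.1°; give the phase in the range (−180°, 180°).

Substitute s = j1:
Numerator: 500(j1) + 10000 = 10000 + j500
Denominator: (j1) + 2 = 2 + j1
|N| = √(10000² + 500²) ≈ 10012, ∠N ≈ 2.86°
|D| = √(2² + 1²) ≈ 2.2361, ∠D ≈ 26.57°
|L| = 10012 / 2.2361 ≈ 4477.4
Gain = 20 log₁₀(4477.4) ≈ 73.02 dB
∠L = 2.86° − 26.57° = -23.71°

Substitute s = j33:
Numerator: 500(j33) + 10000 = 10000 + j16500
Denominator: (j33) + 2 = 2 + j33
|N| = √(10000² + 16500²) ≈ 19294, ∠N ≈ 58.78°
|D| = √(2² + 33²) ≈ 33.061, ∠D ≈ 86.53°
|L| = 19294 / 33.061 ≈ 583.59
Gain = 20 log₁₀(583.59) ≈ 55.32 dB
∠L = 58.78° − 86.53° = -27.75°

ω = 1: 73.0 dB, -23.7°; ω = 33: 55.3 dB, -27.8°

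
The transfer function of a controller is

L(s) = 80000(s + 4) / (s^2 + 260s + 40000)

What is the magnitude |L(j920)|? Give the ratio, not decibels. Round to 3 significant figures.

87.5

At s = jω = j920:
zero (s+4): 4 + j920 → |·| = √(4²+920²) = √846416 ≈ 920.01, ∠ = arctan(920/4) ≈ 89.75°
quadratic: (j920)² + 260·j920 + 40000 = -806400 + j239200 → |·| ≈ 8.4113e+05, ∠ ≈ 163.48°
|L| = 80000 · 920.01 / 8.4113e+05 ≈ 87.502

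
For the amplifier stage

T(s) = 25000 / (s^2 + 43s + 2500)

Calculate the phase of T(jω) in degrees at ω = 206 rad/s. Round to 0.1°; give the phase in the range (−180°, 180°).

At s = jω = j206:
quadratic: (j206)² + 43·j206 + 2500 = -39936 + j8858 → |·| ≈ 40907, ∠ ≈ 167.49°
∠T = 0.00° − 167.49° = -167.49°

-167.5°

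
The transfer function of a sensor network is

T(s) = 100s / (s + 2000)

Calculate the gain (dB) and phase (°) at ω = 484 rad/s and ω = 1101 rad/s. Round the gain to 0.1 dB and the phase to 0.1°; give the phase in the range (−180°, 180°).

ω = 484: 27.4 dB, 76.4°; ω = 1101: 33.7 dB, 61.2°

At s = jω = j484:
zero at origin: s = j484 → |·| = 484, ∠ = 90.00°
pole (s+2000): 2000 + j484 → |·| = √(2000²+484²) = √4234256 ≈ 2057.7, ∠ = arctan(484/2000) ≈ 13.60°
|T| = 100 · 484 / 2057.7 ≈ 23.521
Gain = 20 log₁₀(23.521) ≈ 27.43 dB
∠T = 90.00° − 13.60° = 76.40°

At s = jω = j1101:
zero at origin: s = j1101 → |·| = 1101, ∠ = 90.00°
pole (s+2000): 2000 + j1101 → |·| = √(2000²+1101²) = √5212201 ≈ 2283, ∠ = arctan(1101/2000) ≈ 28.83°
|T| = 100 · 1101 / 2283 ≈ 48.226
Gain = 20 log₁₀(48.226) ≈ 33.67 dB
∠T = 90.00° − 28.83° = 61.17°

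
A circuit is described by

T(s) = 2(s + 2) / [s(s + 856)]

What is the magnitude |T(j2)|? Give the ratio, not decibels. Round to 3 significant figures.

At s = jω = j2:
zero (s+2): 2 + j2 → |·| = √(2²+2²) = √8 ≈ 2.8284, ∠ = arctan(2/2) ≈ 45.00°
pole (s+856): 856 + j2 → |·| = √(856²+2²) = √732740 ≈ 856, ∠ = arctan(2/856) ≈ 0.13°
pole at origin: |s| = 2, ∠ = 90.00° (in denominator)
|T| = 2 · 2.8284 / 1712 ≈ 0.0033042

0.00330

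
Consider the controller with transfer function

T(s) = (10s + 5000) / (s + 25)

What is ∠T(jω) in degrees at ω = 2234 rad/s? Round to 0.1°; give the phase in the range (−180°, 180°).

-12.0°

Substitute s = j2234:
Numerator: 10(j2234) + 5000 = 5000 + j22340
Denominator: (j2234) + 25 = 25 + j2234
|N| = √(5000² + 22340²) ≈ 22893, ∠N ≈ 77.38°
|D| = √(25² + 2234²) ≈ 2234.1, ∠D ≈ 89.36°
∠T = 77.38° − 89.36° = -11.98°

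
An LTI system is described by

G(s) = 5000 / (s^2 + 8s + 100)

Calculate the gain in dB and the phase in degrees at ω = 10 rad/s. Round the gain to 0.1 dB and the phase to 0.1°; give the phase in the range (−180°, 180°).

At s = jω = j10:
quadratic: (j10)² + 8·j10 + 100 = 0 + j80 → |·| ≈ 80, ∠ ≈ 90.00°
|G| = 5000 / 80 ≈ 62.5
Gain = 20 log₁₀(62.5) ≈ 35.92 dB
∠G = 0.00° − 90.00° = -90.00°

35.9 dB, -90.0°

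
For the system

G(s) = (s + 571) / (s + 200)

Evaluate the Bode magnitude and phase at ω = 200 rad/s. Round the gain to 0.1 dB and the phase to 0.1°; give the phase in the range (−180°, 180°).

Substitute s = j200:
Numerator: (j200) + 571 = 571 + j200
Denominator: (j200) + 200 = 200 + j200
|N| = √(571² + 200²) ≈ 605.01, ∠N ≈ 19.30°
|D| = √(200² + 200²) ≈ 282.84, ∠D ≈ 45.00°
|G| = 605.01 / 282.84 ≈ 2.1391
Gain = 20 log₁₀(2.1391) ≈ 6.60 dB
∠G = 19.30° − 45.00° = -25.70°

6.6 dB, -25.7°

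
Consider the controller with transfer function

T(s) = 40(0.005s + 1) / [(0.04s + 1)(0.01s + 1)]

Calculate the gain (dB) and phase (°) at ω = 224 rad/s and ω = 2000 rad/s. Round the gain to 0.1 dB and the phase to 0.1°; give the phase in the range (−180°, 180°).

ω = 224: 8.7 dB, -101.3°; ω = 2000: -12.0 dB, -92.1°

At ω = 224 rad/s:
zero (1 + j224·0.005) = 1 + j1.12 → |·| ≈ 1.5015, ∠ ≈ 48.24°
pole (1 + j224·0.04) = 1 + j8.96 → |·| ≈ 9.0156, ∠ ≈ 83.63°
pole (1 + j224·0.01) = 1 + j2.24 → |·| ≈ 2.4531, ∠ ≈ 65.94°
|T| = 40 · 1.5015 / (9.0156 · 2.4531) ≈ 2.7157
Gain = 20 log₁₀(2.7157) ≈ 8.68 dB
∠T = (48.24°) − (83.63° + 65.94°) = -101.33°

At ω = 2000 rad/s:
zero (1 + j2000·0.005) = 1 + j10 → |·| ≈ 10.05, ∠ ≈ 84.29°
pole (1 + j2000·0.04) = 1 + j80 → |·| ≈ 80.006, ∠ ≈ 89.28°
pole (1 + j2000·0.01) = 1 + j20 → |·| ≈ 20.025, ∠ ≈ 87.14°
|T| = 40 · 10.05 / (80.006 · 20.025) ≈ 0.25092
Gain = 20 log₁₀(0.25092) ≈ -12.01 dB
∠T = (84.29°) − (89.28° + 87.14°) = -92.13°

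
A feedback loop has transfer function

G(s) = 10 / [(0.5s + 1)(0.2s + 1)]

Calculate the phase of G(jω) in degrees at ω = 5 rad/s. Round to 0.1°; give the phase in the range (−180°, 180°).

At ω = 5 rad/s:
pole (1 + j5·0.5) = 1 + j2.5 → |·| ≈ 2.6926, ∠ ≈ 68.20°
pole (1 + j5·0.2) = 1 + j1 → |·| ≈ 1.4142, ∠ ≈ 45.00°
∠G = (0°) − (68.20° + 45.00°) = -113.20°

-113.2°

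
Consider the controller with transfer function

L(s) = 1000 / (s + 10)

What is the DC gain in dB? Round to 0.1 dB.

L(0) = 1000 / 10 = 100
20 log₁₀(100) ≈ 40.00 dB

40.0 dB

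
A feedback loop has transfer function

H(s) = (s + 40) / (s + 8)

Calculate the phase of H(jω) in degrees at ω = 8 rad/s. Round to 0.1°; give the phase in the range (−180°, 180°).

At s = jω = j8:
zero (s+40): 40 + j8 → |·| = √(40²+8²) = √1664 ≈ 40.792, ∠ = arctan(8/40) ≈ 11.31°
pole (s+8): 8 + j8 → |·| = √(8²+8²) = √128 ≈ 11.314, ∠ = arctan(8/8) ≈ 45.00°
∠H = 11.31° − 45.00° = -33.69°

-33.7°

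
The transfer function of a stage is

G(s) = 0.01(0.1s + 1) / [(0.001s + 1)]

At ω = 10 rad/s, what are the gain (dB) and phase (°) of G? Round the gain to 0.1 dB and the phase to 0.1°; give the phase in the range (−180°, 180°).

At ω = 10 rad/s:
zero (1 + j10·0.1) = 1 + j1 → |·| ≈ 1.4142, ∠ ≈ 45.00°
pole (1 + j10·0.001) = 1 + j0.01 → |·| ≈ 1, ∠ ≈ 0.57°
|G| = 0.01 · 1.4142 / (1) ≈ 0.014142
Gain = 20 log₁₀(0.014142) ≈ -36.99 dB
∠G = (45.00°) − (0.57°) = 44.43°

-37.0 dB, 44.4°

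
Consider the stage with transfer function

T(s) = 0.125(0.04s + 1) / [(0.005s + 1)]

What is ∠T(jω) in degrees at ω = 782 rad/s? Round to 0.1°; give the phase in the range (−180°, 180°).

At ω = 782 rad/s:
zero (1 + j782·0.04) = 1 + j31.28 → |·| ≈ 31.296, ∠ ≈ 88.17°
pole (1 + j782·0.005) = 1 + j3.91 → |·| ≈ 4.0359, ∠ ≈ 75.65°
∠T = (88.17°) − (75.65°) = 12.52°

12.5°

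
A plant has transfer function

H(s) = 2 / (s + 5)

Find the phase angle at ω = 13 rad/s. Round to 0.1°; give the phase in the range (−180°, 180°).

-69.0°

At s = jω = j13:
pole (s+5): 5 + j13 → |·| = √(5²+13²) = √194 ≈ 13.928, ∠ = arctan(13/5) ≈ 68.96°
∠H = 0.00° − 68.96° = -68.96°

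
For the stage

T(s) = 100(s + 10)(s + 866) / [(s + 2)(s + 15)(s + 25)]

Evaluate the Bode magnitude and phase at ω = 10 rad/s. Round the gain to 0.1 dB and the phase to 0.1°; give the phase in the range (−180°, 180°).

At s = jω = j10:
zero (s+10): 10 + j10 → |·| = √(10²+10²) = √200 ≈ 14.142, ∠ = arctan(10/10) ≈ 45.00°
zero (s+866): 866 + j10 → |·| = √(866²+10²) = √750056 ≈ 866.06, ∠ = arctan(10/866) ≈ 0.66°
pole (s+2): 2 + j10 → |·| = √(2²+10²) = √104 ≈ 10.198, ∠ = arctan(10/2) ≈ 78.69°
pole (s+15): 15 + j10 → |·| = √(15²+10²) = √325 ≈ 18.028, ∠ = arctan(10/15) ≈ 33.69°
pole (s+25): 25 + j10 → |·| = √(25²+10²) = √725 ≈ 26.926, ∠ = arctan(10/25) ≈ 21.80°
|T| = 100 · 12248 / 4950.3 ≈ 247.42
Gain = 20 log₁₀(247.42) ≈ 47.87 dB
∠T = 45.66° − 134.18° = -88.52°

47.9 dB, -88.5°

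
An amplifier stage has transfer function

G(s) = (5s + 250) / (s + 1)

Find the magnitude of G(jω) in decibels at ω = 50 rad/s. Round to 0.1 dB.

Substitute s = j50:
Numerator: 5(j50) + 250 = 250 + j250
Denominator: (j50) + 1 = 1 + j50
|N| = √(250² + 250²) ≈ 353.55, ∠N ≈ 45.00°
|D| = √(1² + 50²) ≈ 50.01, ∠D ≈ 88.85°
|G| = 353.55 / 50.01 ≈ 7.0696
Gain = 20 log₁₀(7.0696) ≈ 16.99 dB

17.0 dB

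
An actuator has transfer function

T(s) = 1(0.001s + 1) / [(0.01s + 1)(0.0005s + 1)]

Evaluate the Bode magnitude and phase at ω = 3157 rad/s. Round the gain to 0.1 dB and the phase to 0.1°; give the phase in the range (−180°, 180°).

-25.0 dB, -73.4°

At ω = 3157 rad/s:
zero (1 + j3157·0.001) = 1 + j3.157 → |·| ≈ 3.3116, ∠ ≈ 72.42°
pole (1 + j3157·0.01) = 1 + j31.57 → |·| ≈ 31.586, ∠ ≈ 88.19°
pole (1 + j3157·0.0005) = 1 + j1.5785 → |·| ≈ 1.8686, ∠ ≈ 57.65°
|T| = 1 · 3.3116 / (31.586 · 1.8686) ≈ 0.056108
Gain = 20 log₁₀(0.056108) ≈ -25.02 dB
∠T = (72.42°) − (88.19° + 57.65°) = -73.42°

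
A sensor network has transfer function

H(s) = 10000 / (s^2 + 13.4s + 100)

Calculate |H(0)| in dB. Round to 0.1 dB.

40.0 dB

H(0) = 10000 / 100 = 100
20 log₁₀(100) ≈ 40.00 dB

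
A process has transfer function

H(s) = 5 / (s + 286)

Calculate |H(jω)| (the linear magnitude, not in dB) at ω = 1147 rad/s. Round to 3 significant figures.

Substitute s = j1147:
Numerator: 5 = 5 + j0
Denominator: (j1147) + 286 = 286 + j1147
|N| = √(5² + 0²) ≈ 5, ∠N ≈ 0.00°
|D| = √(286² + 1147²) ≈ 1182.1, ∠D ≈ 76.00°
|H| = 5 / 1182.1 ≈ 0.0042298

0.00423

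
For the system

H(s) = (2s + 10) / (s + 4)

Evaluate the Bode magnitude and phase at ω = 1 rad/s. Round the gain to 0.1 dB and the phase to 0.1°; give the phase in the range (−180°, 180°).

Substitute s = j1:
Numerator: 2(j1) + 10 = 10 + j2
Denominator: (j1) + 4 = 4 + j1
|N| = √(10² + 2²) ≈ 10.198, ∠N ≈ 11.31°
|D| = √(4² + 1²) ≈ 4.1231, ∠D ≈ 14.04°
|H| = 10.198 / 4.1231 ≈ 2.4734
Gain = 20 log₁₀(2.4734) ≈ 7.87 dB
∠H = 11.31° − 14.04° = -2.73°

7.9 dB, -2.7°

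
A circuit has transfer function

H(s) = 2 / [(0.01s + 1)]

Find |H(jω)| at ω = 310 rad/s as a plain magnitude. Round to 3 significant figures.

At ω = 310 rad/s:
pole (1 + j310·0.01) = 1 + j3.1 → |·| ≈ 3.2573, ∠ ≈ 72.12°
|H| = 2 · 1 / (3.2573) ≈ 0.61401

0.614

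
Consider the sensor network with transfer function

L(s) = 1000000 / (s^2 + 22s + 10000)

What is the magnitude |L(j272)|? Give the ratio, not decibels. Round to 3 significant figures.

At s = jω = j272:
quadratic: (j272)² + 22·j272 + 10000 = -63984 + j5984 → |·| ≈ 64263, ∠ ≈ 174.66°
|L| = 1000000 / 64263 ≈ 15.561

15.6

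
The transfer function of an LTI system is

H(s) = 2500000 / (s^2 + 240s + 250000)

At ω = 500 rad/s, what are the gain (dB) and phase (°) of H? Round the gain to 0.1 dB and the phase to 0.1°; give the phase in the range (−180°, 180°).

26.4 dB, -90.0°

At s = jω = j500:
quadratic: (j500)² + 240·j500 + 250000 = 0 + j120000 → |·| ≈ 1.2e+05, ∠ ≈ 90.00°
|H| = 2500000 / 1.2e+05 ≈ 20.833
Gain = 20 log₁₀(20.833) ≈ 26.38 dB
∠H = 0.00° − 90.00° = -90.00°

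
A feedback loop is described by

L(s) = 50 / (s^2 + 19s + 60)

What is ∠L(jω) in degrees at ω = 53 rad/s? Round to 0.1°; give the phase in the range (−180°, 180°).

Substitute s = j53:
Numerator: 50 = 50 + j0
Denominator: (j53)^2 + 19(j53) + 60 = -2749 + j1007
|N| = √(50² + 0²) ≈ 50, ∠N ≈ 0.00°
|D| = √(2749² + 1007²) ≈ 2927.6, ∠D ≈ 159.88°
∠L = 0.00° − 159.88° = -159.88°

-159.9°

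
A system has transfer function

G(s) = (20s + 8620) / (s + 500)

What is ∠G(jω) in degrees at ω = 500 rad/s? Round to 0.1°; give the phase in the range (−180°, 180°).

Substitute s = j500:
Numerator: 20(j500) + 8620 = 8620 + j10000
Denominator: (j500) + 500 = 500 + j500
|N| = √(8620² + 10000²) ≈ 13202, ∠N ≈ 49.24°
|D| = √(500² + 500²) ≈ 707.11, ∠D ≈ 45.00°
∠G = 49.24° − 45.00° = 4.24°

4.2°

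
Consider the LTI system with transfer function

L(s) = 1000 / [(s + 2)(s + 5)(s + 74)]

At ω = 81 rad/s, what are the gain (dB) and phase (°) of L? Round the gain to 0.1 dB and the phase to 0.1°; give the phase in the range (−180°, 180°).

At s = jω = j81:
pole (s+2): 2 + j81 → |·| = √(2²+81²) = √6565 ≈ 81.025, ∠ = arctan(81/2) ≈ 88.59°
pole (s+5): 5 + j81 → |·| = √(5²+81²) = √6586 ≈ 81.154, ∠ = arctan(81/5) ≈ 86.47°
pole (s+74): 74 + j81 → |·| = √(74²+81²) = √12037 ≈ 109.71, ∠ = arctan(81/74) ≈ 47.59°
|L| = 1000 / 7.214e+05 ≈ 0.0013862
Gain = 20 log₁₀(0.0013862) ≈ -57.16 dB
∠L = 0.00° − 222.65° = -222.65° ≡ 137.35° (principal value)

-57.2 dB, 137.4°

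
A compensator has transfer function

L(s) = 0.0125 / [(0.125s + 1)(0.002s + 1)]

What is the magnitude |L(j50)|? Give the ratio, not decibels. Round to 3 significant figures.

At ω = 50 rad/s:
pole (1 + j50·0.125) = 1 + j6.25 → |·| ≈ 6.3295, ∠ ≈ 80.91°
pole (1 + j50·0.002) = 1 + j0.1 → |·| ≈ 1.005, ∠ ≈ 5.71°
|L| = 0.0125 · 1 / (6.3295 · 1.005) ≈ 0.0019651

0.00197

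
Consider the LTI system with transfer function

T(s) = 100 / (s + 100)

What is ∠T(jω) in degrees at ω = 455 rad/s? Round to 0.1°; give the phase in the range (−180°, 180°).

-77.6°

Substitute s = j455:
Numerator: 100 = 100 + j0
Denominator: (j455) + 100 = 100 + j455
|N| = √(100² + 0²) ≈ 100, ∠N ≈ 0.00°
|D| = √(100² + 455²) ≈ 465.86, ∠D ≈ 77.60°
∠T = 0.00° − 77.60° = -77.60°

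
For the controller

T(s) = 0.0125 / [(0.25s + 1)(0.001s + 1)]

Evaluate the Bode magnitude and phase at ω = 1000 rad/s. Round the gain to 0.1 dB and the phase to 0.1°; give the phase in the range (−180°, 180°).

-89.0 dB, -134.8°

At ω = 1000 rad/s:
pole (1 + j1000·0.25) = 1 + j250 → |·| ≈ 250, ∠ ≈ 89.77°
pole (1 + j1000·0.001) = 1 + j1 → |·| ≈ 1.4142, ∠ ≈ 45.00°
|T| = 0.0125 · 1 / (250 · 1.4142) ≈ 3.5356e-05
Gain = 20 log₁₀(3.5356e-05) ≈ -89.03 dB
∠T = (0°) − (89.77° + 45.00°) = -134.77°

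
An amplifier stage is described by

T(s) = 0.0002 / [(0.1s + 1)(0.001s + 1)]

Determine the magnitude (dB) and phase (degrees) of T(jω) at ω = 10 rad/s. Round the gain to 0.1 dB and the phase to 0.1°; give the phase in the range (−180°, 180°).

At ω = 10 rad/s:
pole (1 + j10·0.1) = 1 + j1 → |·| ≈ 1.4142, ∠ ≈ 45.00°
pole (1 + j10·0.001) = 1 + j0.01 → |·| ≈ 1, ∠ ≈ 0.57°
|T| = 0.0002 · 1 / (1.4142 · 1) ≈ 0.00014142
Gain = 20 log₁₀(0.00014142) ≈ -76.99 dB
∠T = (0°) − (45.00° + 0.57°) = -45.57°

-77.0 dB, -45.6°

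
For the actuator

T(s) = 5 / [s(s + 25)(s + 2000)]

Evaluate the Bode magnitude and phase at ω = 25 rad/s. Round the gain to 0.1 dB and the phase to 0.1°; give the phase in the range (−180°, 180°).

-111.0 dB, -135.7°

At s = jω = j25:
pole (s+25): 25 + j25 → |·| = √(25²+25²) = √1250 ≈ 35.355, ∠ = arctan(25/25) ≈ 45.00°
pole (s+2000): 2000 + j25 → |·| = √(2000²+25²) = √4000625 ≈ 2000.2, ∠ = arctan(25/2000) ≈ 0.72°
pole at origin: |s| = 25, ∠ = 90.00° (in denominator)
|T| = 5 / 1.7679e+06 ≈ 2.8282e-06
Gain = 20 log₁₀(2.8282e-06) ≈ -110.97 dB
∠T = 0.00° − 135.72° = -135.72°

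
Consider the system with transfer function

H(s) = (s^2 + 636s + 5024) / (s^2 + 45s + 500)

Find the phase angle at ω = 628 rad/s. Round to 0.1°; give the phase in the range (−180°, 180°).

-41.6°

Substitute s = j628:
Numerator: (j628)^2 + 636(j628) + 5024 = -389360 + j399408
Denominator: (j628)^2 + 45(j628) + 500 = -393884 + j28260
|N| = √(389360² + 399408²) ≈ 5.5779e+05, ∠N ≈ 134.27°
|D| = √(393884² + 28260²) ≈ 3.949e+05, ∠D ≈ 175.90°
∠H = 134.27° − 175.90° = -41.63°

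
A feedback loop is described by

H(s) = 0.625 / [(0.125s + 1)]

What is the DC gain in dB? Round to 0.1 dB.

H(0) = 0.625 · 1 / 1 = 0.625
20 log₁₀(0.625) ≈ -4.08 dB

-4.1 dB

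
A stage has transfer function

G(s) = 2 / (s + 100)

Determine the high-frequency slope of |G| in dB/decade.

-20 dB/decade

Each pole contributes −20 dB/decade at high frequency; each zero contributes +20 dB/decade.
Net: 0 zero(s) − 1 pole(s) → -20 dB/decade.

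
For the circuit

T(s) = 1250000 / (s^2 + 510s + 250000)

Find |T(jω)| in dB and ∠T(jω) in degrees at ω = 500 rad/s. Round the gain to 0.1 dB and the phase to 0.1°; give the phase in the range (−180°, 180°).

At s = jω = j500:
quadratic: (j500)² + 510·j500 + 250000 = 0 + j255000 → |·| ≈ 2.55e+05, ∠ ≈ 90.00°
|T| = 1250000 / 2.55e+05 ≈ 4.902
Gain = 20 log₁₀(4.902) ≈ 13.81 dB
∠T = 0.00° − 90.00° = -90.00°

13.8 dB, -90.0°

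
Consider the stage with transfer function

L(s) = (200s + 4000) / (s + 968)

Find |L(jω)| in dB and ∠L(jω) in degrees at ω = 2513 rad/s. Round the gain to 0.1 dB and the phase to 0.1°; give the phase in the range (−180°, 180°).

45.4 dB, 20.6°

Substitute s = j2513:
Numerator: 200(j2513) + 4000 = 4000 + j502600
Denominator: (j2513) + 968 = 968 + j2513
|N| = √(4000² + 502600²) ≈ 5.0262e+05, ∠N ≈ 89.54°
|D| = √(968² + 2513²) ≈ 2693, ∠D ≈ 68.93°
|L| = 5.0262e+05 / 2693 ≈ 186.64
Gain = 20 log₁₀(186.64) ≈ 45.42 dB
∠L = 89.54° − 68.93° = 20.61°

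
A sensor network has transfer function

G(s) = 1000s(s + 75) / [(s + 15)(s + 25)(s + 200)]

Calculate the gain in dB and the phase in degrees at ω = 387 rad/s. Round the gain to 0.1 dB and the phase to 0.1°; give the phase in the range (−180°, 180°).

At s = jω = j387:
zero (s+75): 75 + j387 → |·| = √(75²+387²) = √155394 ≈ 394.2, ∠ = arctan(387/75) ≈ 79.03°
zero at origin: s = j387 → |·| = 387, ∠ = 90.00°
pole (s+15): 15 + j387 → |·| = √(15²+387²) = √149994 ≈ 387.29, ∠ = arctan(387/15) ≈ 87.78°
pole (s+25): 25 + j387 → |·| = √(25²+387²) = √150394 ≈ 387.81, ∠ = arctan(387/25) ≈ 86.30°
pole (s+200): 200 + j387 → |·| = √(200²+387²) = √189769 ≈ 435.62, ∠ = arctan(387/200) ≈ 62.67°
|G| = 1000 · 1.5256e+05 / 6.5428e+07 ≈ 2.3317
Gain = 20 log₁₀(2.3317) ≈ 7.35 dB
∠G = 169.03° − 236.75° = -67.72°

7.4 dB, -67.7°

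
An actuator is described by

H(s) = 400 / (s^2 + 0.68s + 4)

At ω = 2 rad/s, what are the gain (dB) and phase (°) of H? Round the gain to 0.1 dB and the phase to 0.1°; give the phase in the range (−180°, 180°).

49.4 dB, -90.0°

At s = jω = j2:
quadratic: (j2)² + 0.68·j2 + 4 = 0 + j1.36 → |·| ≈ 1.36, ∠ ≈ 90.00°
|H| = 400 / 1.36 ≈ 294.12
Gain = 20 log₁₀(294.12) ≈ 49.37 dB
∠H = 0.00° − 90.00° = -90.00°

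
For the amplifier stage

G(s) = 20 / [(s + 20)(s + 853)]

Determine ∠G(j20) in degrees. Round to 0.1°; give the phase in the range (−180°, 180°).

-46.3°

At s = jω = j20:
pole (s+20): 20 + j20 → |·| = √(20²+20²) = √800 ≈ 28.284, ∠ = arctan(20/20) ≈ 45.00°
pole (s+853): 853 + j20 → |·| = √(853²+20²) = √728009 ≈ 853.23, ∠ = arctan(20/853) ≈ 1.34°
∠G = 0.00° − 46.34° = -46.34°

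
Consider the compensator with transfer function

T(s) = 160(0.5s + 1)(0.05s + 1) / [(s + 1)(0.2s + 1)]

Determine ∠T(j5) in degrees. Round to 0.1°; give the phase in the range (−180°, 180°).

-41.5°

At ω = 5 rad/s:
zero (1 + j5·0.5) = 1 + j2.5 → |·| ≈ 2.6926, ∠ ≈ 68.20°
zero (1 + j5·0.05) = 1 + j0.25 → |·| ≈ 1.0308, ∠ ≈ 14.04°
pole (1 + j5·1) = 1 + j5 → |·| ≈ 5.099, ∠ ≈ 78.69°
pole (1 + j5·0.2) = 1 + j1 → |·| ≈ 1.4142, ∠ ≈ 45.00°
∠T = (68.20° + 14.04°) − (78.69° + 45.00°) = -41.45°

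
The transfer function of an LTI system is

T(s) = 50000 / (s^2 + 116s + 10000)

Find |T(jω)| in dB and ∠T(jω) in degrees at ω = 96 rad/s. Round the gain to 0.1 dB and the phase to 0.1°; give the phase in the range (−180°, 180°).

13.0 dB, -86.0°

At s = jω = j96:
quadratic: (j96)² + 116·j96 + 10000 = 784 + j11136 → |·| ≈ 11164, ∠ ≈ 85.97°
|T| = 50000 / 11164 ≈ 4.4787
Gain = 20 log₁₀(4.4787) ≈ 13.02 dB
∠T = 0.00° − 85.97° = -85.97°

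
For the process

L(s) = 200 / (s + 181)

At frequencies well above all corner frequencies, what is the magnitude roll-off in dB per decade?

-20 dB/decade

Each pole contributes −20 dB/decade at high frequency; each zero contributes +20 dB/decade.
Net: 0 zero(s) − 1 pole(s) → -20 dB/decade.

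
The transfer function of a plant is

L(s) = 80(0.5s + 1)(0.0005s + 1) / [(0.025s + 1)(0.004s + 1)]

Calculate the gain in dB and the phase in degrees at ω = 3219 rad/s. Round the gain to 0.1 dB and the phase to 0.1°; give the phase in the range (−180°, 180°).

47.4 dB, -26.7°

At ω = 3219 rad/s:
zero (1 + j3219·0.5) = 1 + j1609.5 → |·| ≈ 1609.5, ∠ ≈ 89.96°
zero (1 + j3219·0.0005) = 1 + j1.6095 → |·| ≈ 1.8949, ∠ ≈ 58.15°
pole (1 + j3219·0.025) = 1 + j80.475 → |·| ≈ 80.481, ∠ ≈ 89.29°
pole (1 + j3219·0.004) = 1 + j12.876 → |·| ≈ 12.915, ∠ ≈ 85.56°
|L| = 80 · 1609.5 · 1.8949 / (80.481 · 12.915) ≈ 234.74
Gain = 20 log₁₀(234.74) ≈ 47.41 dB
∠L = (89.96° + 58.15°) − (89.29° + 85.56°) = -26.74°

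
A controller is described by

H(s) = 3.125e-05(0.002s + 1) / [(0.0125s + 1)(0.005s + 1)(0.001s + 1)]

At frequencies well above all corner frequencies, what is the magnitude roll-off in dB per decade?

Each pole contributes −20 dB/decade at high frequency; each zero contributes +20 dB/decade.
Net: 1 zero(s) − 3 pole(s) → -40 dB/decade.

-40 dB/decade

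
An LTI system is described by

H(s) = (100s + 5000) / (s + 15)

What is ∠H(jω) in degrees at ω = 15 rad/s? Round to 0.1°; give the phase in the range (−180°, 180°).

Substitute s = j15:
Numerator: 100(j15) + 5000 = 5000 + j1500
Denominator: (j15) + 15 = 15 + j15
|N| = √(5000² + 1500²) ≈ 5220.2, ∠N ≈ 16.70°
|D| = √(15² + 15²) ≈ 21.213, ∠D ≈ 45.00°
∠H = 16.70° − 45.00° = -28.30°

-28.3°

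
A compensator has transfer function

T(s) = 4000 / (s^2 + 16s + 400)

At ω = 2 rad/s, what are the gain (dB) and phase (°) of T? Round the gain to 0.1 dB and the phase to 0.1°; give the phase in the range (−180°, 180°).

20.1 dB, -4.6°

At s = jω = j2:
quadratic: (j2)² + 16·j2 + 400 = 396 + j32 → |·| ≈ 397.29, ∠ ≈ 4.62°
|T| = 4000 / 397.29 ≈ 10.068
Gain = 20 log₁₀(10.068) ≈ 20.06 dB
∠T = 0.00° − 4.62° = -4.62°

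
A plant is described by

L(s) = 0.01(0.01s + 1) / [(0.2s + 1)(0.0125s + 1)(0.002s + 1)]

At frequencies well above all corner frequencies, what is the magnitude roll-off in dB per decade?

Each pole contributes −20 dB/decade at high frequency; each zero contributes +20 dB/decade.
Net: 1 zero(s) − 3 pole(s) → -40 dB/decade.

-40 dB/decade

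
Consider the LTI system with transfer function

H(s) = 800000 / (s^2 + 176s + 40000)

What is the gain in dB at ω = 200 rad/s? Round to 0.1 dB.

27.1 dB

At s = jω = j200:
quadratic: (j200)² + 176·j200 + 40000 = 0 + j35200 → |·| ≈ 35200, ∠ ≈ 90.00°
|H| = 800000 / 35200 ≈ 22.727
Gain = 20 log₁₀(22.727) ≈ 27.13 dB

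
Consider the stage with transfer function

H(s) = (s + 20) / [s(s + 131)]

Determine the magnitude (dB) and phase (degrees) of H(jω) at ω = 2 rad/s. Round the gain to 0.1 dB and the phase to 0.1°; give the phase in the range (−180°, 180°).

At s = jω = j2:
zero (s+20): 20 + j2 → |·| = √(20²+2²) = √404 ≈ 20.1, ∠ = arctan(2/20) ≈ 5.71°
pole (s+131): 131 + j2 → |·| = √(131²+2²) = √17165 ≈ 131.02, ∠ = arctan(2/131) ≈ 0.87°
pole at origin: |s| = 2, ∠ = 90.00° (in denominator)
|H| = 1 · 20.1 / 262.04 ≈ 0.076706
Gain = 20 log₁₀(0.076706) ≈ -22.30 dB
∠H = 5.71° − 90.87° = -85.16°

-22.3 dB, -85.2°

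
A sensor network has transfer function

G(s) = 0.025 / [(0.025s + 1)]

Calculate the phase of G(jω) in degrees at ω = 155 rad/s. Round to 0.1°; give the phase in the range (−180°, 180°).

At ω = 155 rad/s:
pole (1 + j155·0.025) = 1 + j3.875 → |·| ≈ 4.002, ∠ ≈ 75.53°
∠G = (0°) − (75.53°) = -75.53°

-75.5°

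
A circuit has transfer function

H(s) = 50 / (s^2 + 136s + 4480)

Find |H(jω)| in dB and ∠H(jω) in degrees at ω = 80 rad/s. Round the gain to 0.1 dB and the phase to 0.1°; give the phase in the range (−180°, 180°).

-46.9 dB, -100.0°

Substitute s = j80:
Numerator: 50 = 50 + j0
Denominator: (j80)^2 + 136(j80) + 4480 = -1920 + j10880
|N| = √(50² + 0²) ≈ 50, ∠N ≈ 0.00°
|D| = √(1920² + 10880²) ≈ 11048, ∠D ≈ 100.01°
|H| = 50 / 11048 ≈ 0.0045257
Gain = 20 log₁₀(0.0045257) ≈ -46.89 dB
∠H = 0.00° − 100.01° = -100.01°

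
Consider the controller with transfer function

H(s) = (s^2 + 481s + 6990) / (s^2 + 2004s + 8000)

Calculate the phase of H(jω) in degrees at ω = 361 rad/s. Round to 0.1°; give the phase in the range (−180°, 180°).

Substitute s = j361:
Numerator: (j361)^2 + 481(j361) + 6990 = -123331 + j173641
Denominator: (j361)^2 + 2004(j361) + 8000 = -122321 + j723444
|N| = √(123331² + 173641²) ≈ 2.1298e+05, ∠N ≈ 125.38°
|D| = √(122321² + 723444²) ≈ 7.3371e+05, ∠D ≈ 99.60°
∠H = 125.38° − 99.60° = 25.78°

25.8°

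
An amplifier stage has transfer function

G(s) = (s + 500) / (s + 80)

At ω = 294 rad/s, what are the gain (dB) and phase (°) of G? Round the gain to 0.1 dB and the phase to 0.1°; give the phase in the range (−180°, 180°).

5.6 dB, -44.3°

Substitute s = j294:
Numerator: (j294) + 500 = 500 + j294
Denominator: (j294) + 80 = 80 + j294
|N| = √(500² + 294²) ≈ 580.03, ∠N ≈ 30.46°
|D| = √(80² + 294²) ≈ 304.69, ∠D ≈ 74.78°
|G| = 580.03 / 304.69 ≈ 1.9037
Gain = 20 log₁₀(1.9037) ≈ 5.59 dB
∠G = 30.46° − 74.78° = -44.32°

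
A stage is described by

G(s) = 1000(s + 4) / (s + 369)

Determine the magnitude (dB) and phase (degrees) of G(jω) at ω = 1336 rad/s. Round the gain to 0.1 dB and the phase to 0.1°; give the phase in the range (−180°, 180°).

At s = jω = j1336:
zero (s+4): 4 + j1336 → |·| = √(4²+1336²) = √1784912 ≈ 1336, ∠ = arctan(1336/4) ≈ 89.83°
pole (s+369): 369 + j1336 → |·| = √(369²+1336²) = √1921057 ≈ 1386, ∠ = arctan(1336/369) ≈ 74.56°
|G| = 1000 · 1336 / 1386 ≈ 963.92
Gain = 20 log₁₀(963.92) ≈ 59.68 dB
∠G = 89.83° − 74.56° = 15.27°

59.7 dB, 15.3°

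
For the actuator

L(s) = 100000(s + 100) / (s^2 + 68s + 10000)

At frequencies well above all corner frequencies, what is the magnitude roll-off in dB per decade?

-20 dB/decade

Each pole contributes −20 dB/decade at high frequency; each zero contributes +20 dB/decade.
Net: 1 zero(s) − 2 pole(s) → -20 dB/decade.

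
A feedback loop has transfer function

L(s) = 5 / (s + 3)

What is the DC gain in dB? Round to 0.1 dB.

4.4 dB

L(0) = 5 / (3) ≈ 1.6667
20 log₁₀(1.6667) ≈ 4.44 dB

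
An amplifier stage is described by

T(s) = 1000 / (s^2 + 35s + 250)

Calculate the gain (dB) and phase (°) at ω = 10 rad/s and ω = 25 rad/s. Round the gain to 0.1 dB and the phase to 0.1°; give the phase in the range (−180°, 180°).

ω = 10: 8.4 dB, -66.8°; ω = 25: 0.4 dB, -113.2°

Substitute s = j10:
Numerator: 1000 = 1000 + j0
Denominator: (j10)^2 + 35(j10) + 250 = 150 + j350
|N| = √(1000² + 0²) ≈ 1000, ∠N ≈ 0.00°
|D| = √(150² + 350²) ≈ 380.79, ∠D ≈ 66.80°
|T| = 1000 / 380.79 ≈ 2.6261
Gain = 20 log₁₀(2.6261) ≈ 8.39 dB
∠T = 0.00° − 66.80° = -66.80°

Substitute s = j25:
Numerator: 1000 = 1000 + j0
Denominator: (j25)^2 + 35(j25) + 250 = -375 + j875
|N| = √(1000² + 0²) ≈ 1000, ∠N ≈ 0.00°
|D| = √(375² + 875²) ≈ 951.97, ∠D ≈ 113.20°
|T| = 1000 / 951.97 ≈ 1.0505
Gain = 20 log₁₀(1.0505) ≈ 0.43 dB
∠T = 0.00° − 113.20° = -113.20°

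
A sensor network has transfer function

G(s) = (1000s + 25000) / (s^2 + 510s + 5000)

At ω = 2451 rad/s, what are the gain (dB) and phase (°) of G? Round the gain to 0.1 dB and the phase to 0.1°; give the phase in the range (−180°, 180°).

Substitute s = j2451:
Numerator: 1000(j2451) + 25000 = 25000 + j2451000
Denominator: (j2451)^2 + 510(j2451) + 5000 = -6002401 + j1250010
|N| = √(25000² + 2451000²) ≈ 2.4511e+06, ∠N ≈ 89.42°
|D| = √(6002401² + 1250010²) ≈ 6.1312e+06, ∠D ≈ 168.24°
|G| = 2.4511e+06 / 6.1312e+06 ≈ 0.39977
Gain = 20 log₁₀(0.39977) ≈ -7.96 dB
∠G = 89.42° − 168.24° = -78.82°

-8.0 dB, -78.8°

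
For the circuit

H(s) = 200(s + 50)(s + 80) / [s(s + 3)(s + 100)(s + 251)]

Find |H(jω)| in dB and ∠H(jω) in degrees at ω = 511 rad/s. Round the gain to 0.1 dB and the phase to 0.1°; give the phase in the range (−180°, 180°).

-63.3 dB, -156.9°

At s = jω = j511:
zero (s+50): 50 + j511 → |·| = √(50²+511²) = √263621 ≈ 513.44, ∠ = arctan(511/50) ≈ 84.41°
zero (s+80): 80 + j511 → |·| = √(80²+511²) = √267521 ≈ 517.22, ∠ = arctan(511/80) ≈ 81.10°
pole (s+3): 3 + j511 → |·| = √(3²+511²) = √261130 ≈ 511.01, ∠ = arctan(511/3) ≈ 89.66°
pole (s+100): 100 + j511 → |·| = √(100²+511²) = √271121 ≈ 520.69, ∠ = arctan(511/100) ≈ 78.93°
pole (s+251): 251 + j511 → |·| = √(251²+511²) = √324122 ≈ 569.32, ∠ = arctan(511/251) ≈ 63.84°
pole at origin: |s| = 511, ∠ = 90.00° (in denominator)
|H| = 200 · 2.6556e+05 / 7.7408e+10 ≈ 0.00068613
Gain = 20 log₁₀(0.00068613) ≈ -63.27 dB
∠H = 165.51° − 322.43° = -156.92°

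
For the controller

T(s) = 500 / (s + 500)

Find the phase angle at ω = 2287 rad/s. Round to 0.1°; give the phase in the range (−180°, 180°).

Substitute s = j2287:
Numerator: 500 = 500 + j0
Denominator: (j2287) + 500 = 500 + j2287
|N| = √(500² + 0²) ≈ 500, ∠N ≈ 0.00°
|D| = √(500² + 2287²) ≈ 2341, ∠D ≈ 77.67°
∠T = 0.00° − 77.67° = -77.67°

-77.7°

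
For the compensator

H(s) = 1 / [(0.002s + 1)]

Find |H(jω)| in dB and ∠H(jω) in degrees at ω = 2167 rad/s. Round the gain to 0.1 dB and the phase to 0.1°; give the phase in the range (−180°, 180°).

At ω = 2167 rad/s:
pole (1 + j2167·0.002) = 1 + j4.334 → |·| ≈ 4.4479, ∠ ≈ 77.01°
|H| = 1 · 1 / (4.4479) ≈ 0.22483
Gain = 20 log₁₀(0.22483) ≈ -12.96 dB
∠H = (0°) − (77.01°) = -77.01°

-13.0 dB, -77.0°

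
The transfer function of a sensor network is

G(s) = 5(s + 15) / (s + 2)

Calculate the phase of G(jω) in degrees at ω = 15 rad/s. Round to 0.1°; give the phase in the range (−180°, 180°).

At s = jω = j15:
zero (s+15): 15 + j15 → |·| = √(15²+15²) = √450 ≈ 21.213, ∠ = arctan(15/15) ≈ 45.00°
pole (s+2): 2 + j15 → |·| = √(2²+15²) = √229 ≈ 15.133, ∠ = arctan(15/2) ≈ 82.41°
∠G = 45.00° − 82.41° = -37.41°

-37.4°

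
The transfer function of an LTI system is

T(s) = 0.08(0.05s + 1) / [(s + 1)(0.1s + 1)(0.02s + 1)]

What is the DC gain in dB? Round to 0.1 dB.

T(0) = 0.08 · 1 / 1 = 0.08
20 log₁₀(0.08) ≈ -21.94 dB

-21.9 dB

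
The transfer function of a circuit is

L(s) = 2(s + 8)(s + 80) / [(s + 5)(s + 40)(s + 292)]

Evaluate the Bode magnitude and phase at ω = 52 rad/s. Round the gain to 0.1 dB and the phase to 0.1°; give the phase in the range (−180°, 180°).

-40.1 dB, -32.8°

At s = jω = j52:
zero (s+8): 8 + j52 → |·| = √(8²+52²) = √2768 ≈ 52.612, ∠ = arctan(52/8) ≈ 81.25°
zero (s+80): 80 + j52 → |·| = √(80²+52²) = √9104 ≈ 95.415, ∠ = arctan(52/80) ≈ 33.02°
pole (s+5): 5 + j52 → |·| = √(5²+52²) = √2729 ≈ 52.24, ∠ = arctan(52/5) ≈ 84.51°
pole (s+40): 40 + j52 → |·| = √(40²+52²) = √4304 ≈ 65.605, ∠ = arctan(52/40) ≈ 52.43°
pole (s+292): 292 + j52 → |·| = √(292²+52²) = √87968 ≈ 296.59, ∠ = arctan(52/292) ≈ 10.10°
|L| = 2 · 5020 / 1.0165e+06 ≈ 0.009877
Gain = 20 log₁₀(0.009877) ≈ -40.11 dB
∠L = 114.27° − 147.04° = -32.77°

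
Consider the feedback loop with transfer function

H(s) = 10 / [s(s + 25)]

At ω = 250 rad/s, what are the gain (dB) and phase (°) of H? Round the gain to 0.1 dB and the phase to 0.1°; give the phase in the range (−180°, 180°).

At s = jω = j250:
pole (s+25): 25 + j250 → |·| = √(25²+250²) = √63125 ≈ 251.25, ∠ = arctan(250/25) ≈ 84.29°
pole at origin: |s| = 250, ∠ = 90.00° (in denominator)
|H| = 10 / 62812 ≈ 0.00015921
Gain = 20 log₁₀(0.00015921) ≈ -75.96 dB
∠H = 0.00° − 174.29° = -174.29°

-76.0 dB, -174.3°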